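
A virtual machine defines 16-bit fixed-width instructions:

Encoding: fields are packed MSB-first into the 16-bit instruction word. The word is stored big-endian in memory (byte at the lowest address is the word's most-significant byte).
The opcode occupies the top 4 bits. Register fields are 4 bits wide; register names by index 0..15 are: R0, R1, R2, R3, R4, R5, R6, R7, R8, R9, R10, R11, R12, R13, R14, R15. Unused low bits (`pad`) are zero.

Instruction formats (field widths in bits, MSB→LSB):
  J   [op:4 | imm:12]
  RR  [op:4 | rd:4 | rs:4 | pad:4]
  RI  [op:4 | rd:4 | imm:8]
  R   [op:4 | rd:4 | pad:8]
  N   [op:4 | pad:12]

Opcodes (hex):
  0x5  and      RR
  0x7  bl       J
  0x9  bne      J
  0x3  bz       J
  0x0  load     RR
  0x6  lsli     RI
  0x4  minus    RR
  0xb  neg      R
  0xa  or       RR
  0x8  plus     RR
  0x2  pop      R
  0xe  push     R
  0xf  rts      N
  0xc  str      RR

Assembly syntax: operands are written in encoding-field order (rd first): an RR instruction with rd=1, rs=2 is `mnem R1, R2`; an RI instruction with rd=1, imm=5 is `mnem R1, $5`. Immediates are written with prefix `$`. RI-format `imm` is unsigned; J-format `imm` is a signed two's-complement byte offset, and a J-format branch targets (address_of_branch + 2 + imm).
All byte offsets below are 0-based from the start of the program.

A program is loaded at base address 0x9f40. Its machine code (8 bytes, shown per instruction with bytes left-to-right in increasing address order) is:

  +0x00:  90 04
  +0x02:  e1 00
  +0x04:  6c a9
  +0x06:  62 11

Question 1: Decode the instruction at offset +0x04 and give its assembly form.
lsli R12, $169

@+04  big-endian(6c a9) = 0x6ca9
  opcode bits[15:12]=0x6: lsli/RI
  rd@[11:8]=0xc ⇒ R12
  imm@[7:0]=0xa9 ⇒ $169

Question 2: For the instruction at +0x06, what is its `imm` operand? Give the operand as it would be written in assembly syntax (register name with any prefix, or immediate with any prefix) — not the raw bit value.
@+06  big-endian(62 11) = 0x6211
  top 4b → 0x6 → lsli [RI]
  rd@[11:8]=0x2 ⇒ R2
  imm@[7:0]=0x11 ⇒ $17

$17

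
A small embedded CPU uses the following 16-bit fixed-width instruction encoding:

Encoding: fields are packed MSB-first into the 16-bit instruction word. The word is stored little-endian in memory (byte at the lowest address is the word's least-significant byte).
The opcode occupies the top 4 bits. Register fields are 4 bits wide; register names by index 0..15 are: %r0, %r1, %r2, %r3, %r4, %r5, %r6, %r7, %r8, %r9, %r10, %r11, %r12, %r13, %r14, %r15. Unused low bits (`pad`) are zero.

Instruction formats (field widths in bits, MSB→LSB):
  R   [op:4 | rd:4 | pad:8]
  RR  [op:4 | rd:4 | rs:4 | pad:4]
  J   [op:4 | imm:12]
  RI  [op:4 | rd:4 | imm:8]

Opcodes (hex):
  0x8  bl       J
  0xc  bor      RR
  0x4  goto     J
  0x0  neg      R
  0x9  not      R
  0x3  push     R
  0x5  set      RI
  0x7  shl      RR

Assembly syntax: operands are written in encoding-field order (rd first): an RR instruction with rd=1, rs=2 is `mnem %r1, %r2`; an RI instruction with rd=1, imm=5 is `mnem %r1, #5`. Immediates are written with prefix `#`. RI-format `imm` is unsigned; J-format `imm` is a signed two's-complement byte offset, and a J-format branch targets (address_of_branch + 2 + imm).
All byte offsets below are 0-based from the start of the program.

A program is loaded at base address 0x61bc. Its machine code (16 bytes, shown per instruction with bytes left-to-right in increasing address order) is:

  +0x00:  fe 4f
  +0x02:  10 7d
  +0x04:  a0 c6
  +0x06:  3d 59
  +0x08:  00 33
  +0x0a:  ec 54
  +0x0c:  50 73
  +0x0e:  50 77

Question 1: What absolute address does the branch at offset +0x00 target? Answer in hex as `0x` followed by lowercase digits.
@+00  little-endian(fe 4f) = 0x4ffe
  opcode bits[15:12]=0x4: goto/J
  imm: (w>>0)&0xfff=0xffe (s12→-2) → #-2
  target = base 0x61bc + off 0x00 + 2 + imm -2 = 0x61bc

0x61bc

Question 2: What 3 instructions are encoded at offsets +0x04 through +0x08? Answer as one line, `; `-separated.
@+04  little-endian(a0 c6) = 0xc6a0
  top 4b → 0xc → bor [RR]
  rd: (w>>8)&0xf=0x6 → %r6
  rs: (w>>4)&0xf=0xa → %r10
@+06  little-endian(3d 59) = 0x593d
  top 4b → 0x5 → set [RI]
  rd: (w>>8)&0xf=0x9 → %r9
  imm: (w>>0)&0xff=0x3d → #61
@+08  little-endian(00 33) = 0x3300
  top 4b → 0x3 → push [R]
  rd: (w>>8)&0xf=0x3 → %r3

bor %r6, %r10; set %r9, #61; push %r3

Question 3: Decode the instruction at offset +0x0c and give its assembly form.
[0c] 50 73 → 0x7350
  top 4b → 0x7 → shl [RR]
  rd: (w>>8)&0xf=0x3 → %r3
  rs: (w>>4)&0xf=0x5 → %r5

shl %r3, %r5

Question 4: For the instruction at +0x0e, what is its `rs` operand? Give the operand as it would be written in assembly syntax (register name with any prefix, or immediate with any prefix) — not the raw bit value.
%r5

off 0x0e: read 50 77 as little → 0x7750
  opcode bits[15:12]=0x7: shl/RR
  [11:8] rd=7 = %r7
  [7:4] rs=5 = %r5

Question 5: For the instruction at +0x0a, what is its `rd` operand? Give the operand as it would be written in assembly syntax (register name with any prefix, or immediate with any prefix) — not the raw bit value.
%r4

@+0a  little-endian(ec 54) = 0x54ec
  opcode bits[15:12]=0x5: set/RI
  [11:8] rd=4 = %r4
  [7:0] imm=236 = #236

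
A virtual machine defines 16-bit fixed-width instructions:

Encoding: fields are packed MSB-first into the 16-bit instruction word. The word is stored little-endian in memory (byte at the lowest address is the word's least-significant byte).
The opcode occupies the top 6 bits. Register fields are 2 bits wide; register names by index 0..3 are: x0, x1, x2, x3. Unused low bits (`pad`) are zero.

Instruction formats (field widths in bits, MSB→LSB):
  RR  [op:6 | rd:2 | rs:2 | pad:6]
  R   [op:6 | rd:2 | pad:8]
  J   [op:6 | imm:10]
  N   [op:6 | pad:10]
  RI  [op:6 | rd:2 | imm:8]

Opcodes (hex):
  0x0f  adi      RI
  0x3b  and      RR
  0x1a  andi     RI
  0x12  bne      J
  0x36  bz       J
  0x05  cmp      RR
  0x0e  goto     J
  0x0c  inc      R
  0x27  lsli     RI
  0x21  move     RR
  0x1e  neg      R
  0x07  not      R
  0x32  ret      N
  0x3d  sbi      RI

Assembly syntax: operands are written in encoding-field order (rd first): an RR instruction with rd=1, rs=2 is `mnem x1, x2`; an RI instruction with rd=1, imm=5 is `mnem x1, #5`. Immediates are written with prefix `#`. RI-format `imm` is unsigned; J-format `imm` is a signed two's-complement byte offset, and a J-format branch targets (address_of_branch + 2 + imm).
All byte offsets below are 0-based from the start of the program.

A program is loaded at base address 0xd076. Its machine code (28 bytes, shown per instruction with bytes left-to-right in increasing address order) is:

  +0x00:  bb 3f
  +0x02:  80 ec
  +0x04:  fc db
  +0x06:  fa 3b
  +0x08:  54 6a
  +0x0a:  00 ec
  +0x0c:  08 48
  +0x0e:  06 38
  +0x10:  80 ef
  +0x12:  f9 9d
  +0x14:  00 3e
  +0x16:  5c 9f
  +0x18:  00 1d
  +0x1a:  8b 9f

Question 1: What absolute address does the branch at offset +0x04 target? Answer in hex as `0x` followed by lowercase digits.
[04] fc db → 0xdbfc
  opcode bits[15:10]=0x36: bz/J
  imm@[9:0]=0x3fc (s10→-4) ⇒ #-4
  target = base 0xd076 + off 0x04 + 2 + imm -4 = 0xd078

0xd078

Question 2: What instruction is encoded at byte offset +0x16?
+0x16: 5c 9f ⇒ word 0x9f5c (little)
  top 6b → 0x27 → lsli [RI]
  rd: (w>>8)&0x3=0x3 → x3
  imm: (w>>0)&0xff=0x5c → #92

lsli x3, #92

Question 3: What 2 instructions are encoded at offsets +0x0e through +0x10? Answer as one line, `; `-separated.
@+0e  little-endian(06 38) = 0x3806
  op=0x3806>>10=0xe ⇒ goto (J)
  imm@[9:0]=0x6 ⇒ #6
@+10  little-endian(80 ef) = 0xef80
  op=0xef80>>10=0x3b ⇒ and (RR)
  rd@[9:8]=0x3 ⇒ x3
  rs@[7:6]=0x2 ⇒ x2

goto #6; and x3, x2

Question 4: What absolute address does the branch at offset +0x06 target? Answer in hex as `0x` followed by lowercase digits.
off 0x06: read fa 3b as little → 0x3bfa
  opcode bits[15:10]=0xe: goto/J
  imm@[9:0]=0x3fa (s10→-6) ⇒ #-6
  target = base 0xd076 + off 0x06 + 2 + imm -6 = 0xd078

0xd078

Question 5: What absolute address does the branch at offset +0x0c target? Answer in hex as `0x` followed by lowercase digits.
+0x0c: 08 48 ⇒ word 0x4808 (little)
  opcode bits[15:10]=0x12: bne/J
  [9:0] imm=8 = #8
  target = base 0xd076 + off 0x0c + 2 + imm 8 = 0xd08c

0xd08c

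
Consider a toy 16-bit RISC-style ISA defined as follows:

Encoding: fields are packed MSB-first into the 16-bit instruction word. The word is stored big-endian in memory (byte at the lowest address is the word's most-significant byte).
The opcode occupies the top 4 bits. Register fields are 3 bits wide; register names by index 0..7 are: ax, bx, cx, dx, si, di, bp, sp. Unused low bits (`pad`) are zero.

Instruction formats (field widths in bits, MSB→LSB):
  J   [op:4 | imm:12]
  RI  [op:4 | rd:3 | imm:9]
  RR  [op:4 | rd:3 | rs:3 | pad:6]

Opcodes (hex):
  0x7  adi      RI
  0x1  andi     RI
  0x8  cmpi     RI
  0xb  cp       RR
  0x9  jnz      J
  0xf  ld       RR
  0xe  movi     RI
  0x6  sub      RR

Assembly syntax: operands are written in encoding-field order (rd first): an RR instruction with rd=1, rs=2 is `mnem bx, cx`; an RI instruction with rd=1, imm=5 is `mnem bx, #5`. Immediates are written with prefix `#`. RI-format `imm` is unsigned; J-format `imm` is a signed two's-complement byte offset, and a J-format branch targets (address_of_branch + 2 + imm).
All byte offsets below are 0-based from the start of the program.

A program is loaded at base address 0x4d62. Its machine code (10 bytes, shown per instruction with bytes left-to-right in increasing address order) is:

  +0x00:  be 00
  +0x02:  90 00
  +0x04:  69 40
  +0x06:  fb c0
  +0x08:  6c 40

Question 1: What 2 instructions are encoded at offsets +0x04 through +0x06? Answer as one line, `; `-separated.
+0x04: 69 40 ⇒ word 0x6940 (big)
  opcode bits[15:12]=0x6: sub/RR
  rd@[11:9]=0x4 ⇒ si
  rs@[8:6]=0x5 ⇒ di
+0x06: fb c0 ⇒ word 0xfbc0 (big)
  opcode bits[15:12]=0xf: ld/RR
  rd@[11:9]=0x5 ⇒ di
  rs@[8:6]=0x7 ⇒ sp

sub si, di; ld di, sp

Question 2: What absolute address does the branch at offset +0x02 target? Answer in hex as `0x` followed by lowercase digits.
off 0x02: read 90 00 as big → 0x9000
  opcode bits[15:12]=0x9: jnz/J
  imm: (w>>0)&0xfff=0x0 → #0
  target = base 0x4d62 + off 0x02 + 2 + imm 0 = 0x4d66

0x4d66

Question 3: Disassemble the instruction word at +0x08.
sub bp, bx

off 0x08: read 6c 40 as big → 0x6c40
  top 4b → 0x6 → sub [RR]
  rd: (w>>9)&0x7=0x6 → bp
  rs: (w>>6)&0x7=0x1 → bx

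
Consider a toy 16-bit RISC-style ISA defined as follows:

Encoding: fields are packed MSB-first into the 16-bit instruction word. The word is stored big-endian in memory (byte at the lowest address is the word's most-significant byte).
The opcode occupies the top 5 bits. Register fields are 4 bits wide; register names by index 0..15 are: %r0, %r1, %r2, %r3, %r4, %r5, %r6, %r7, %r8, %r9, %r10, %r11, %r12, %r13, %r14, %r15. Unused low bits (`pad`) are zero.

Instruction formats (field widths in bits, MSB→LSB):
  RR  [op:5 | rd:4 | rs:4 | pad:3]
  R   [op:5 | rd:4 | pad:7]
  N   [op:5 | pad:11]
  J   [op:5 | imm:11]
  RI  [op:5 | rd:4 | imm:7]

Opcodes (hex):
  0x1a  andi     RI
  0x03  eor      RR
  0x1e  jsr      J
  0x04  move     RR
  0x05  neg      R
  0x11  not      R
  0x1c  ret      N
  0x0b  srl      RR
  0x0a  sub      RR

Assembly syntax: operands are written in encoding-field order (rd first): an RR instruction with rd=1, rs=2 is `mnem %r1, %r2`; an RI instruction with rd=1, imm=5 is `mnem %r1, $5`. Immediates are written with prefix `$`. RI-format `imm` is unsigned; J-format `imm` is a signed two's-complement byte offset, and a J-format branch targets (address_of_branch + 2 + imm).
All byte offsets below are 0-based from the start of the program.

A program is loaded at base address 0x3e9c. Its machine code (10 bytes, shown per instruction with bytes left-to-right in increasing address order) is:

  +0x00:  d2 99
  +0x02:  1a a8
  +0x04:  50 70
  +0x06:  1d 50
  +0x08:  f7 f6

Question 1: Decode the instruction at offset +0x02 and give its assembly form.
eor %r5, %r5

[02] 1a a8 → 0x1aa8
  opcode bits[15:11]=0x3: eor/RR
  [10:7] rd=5 = %r5
  [6:3] rs=5 = %r5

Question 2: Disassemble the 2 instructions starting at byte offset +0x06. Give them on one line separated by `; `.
[06] 1d 50 → 0x1d50
  opcode bits[15:11]=0x3: eor/RR
  rd@[10:7]=0xa ⇒ %r10
  rs@[6:3]=0xa ⇒ %r10
[08] f7 f6 → 0xf7f6
  opcode bits[15:11]=0x1e: jsr/J
  imm@[10:0]=0x7f6 (s11→-10) ⇒ $-10

eor %r10, %r10; jsr $-10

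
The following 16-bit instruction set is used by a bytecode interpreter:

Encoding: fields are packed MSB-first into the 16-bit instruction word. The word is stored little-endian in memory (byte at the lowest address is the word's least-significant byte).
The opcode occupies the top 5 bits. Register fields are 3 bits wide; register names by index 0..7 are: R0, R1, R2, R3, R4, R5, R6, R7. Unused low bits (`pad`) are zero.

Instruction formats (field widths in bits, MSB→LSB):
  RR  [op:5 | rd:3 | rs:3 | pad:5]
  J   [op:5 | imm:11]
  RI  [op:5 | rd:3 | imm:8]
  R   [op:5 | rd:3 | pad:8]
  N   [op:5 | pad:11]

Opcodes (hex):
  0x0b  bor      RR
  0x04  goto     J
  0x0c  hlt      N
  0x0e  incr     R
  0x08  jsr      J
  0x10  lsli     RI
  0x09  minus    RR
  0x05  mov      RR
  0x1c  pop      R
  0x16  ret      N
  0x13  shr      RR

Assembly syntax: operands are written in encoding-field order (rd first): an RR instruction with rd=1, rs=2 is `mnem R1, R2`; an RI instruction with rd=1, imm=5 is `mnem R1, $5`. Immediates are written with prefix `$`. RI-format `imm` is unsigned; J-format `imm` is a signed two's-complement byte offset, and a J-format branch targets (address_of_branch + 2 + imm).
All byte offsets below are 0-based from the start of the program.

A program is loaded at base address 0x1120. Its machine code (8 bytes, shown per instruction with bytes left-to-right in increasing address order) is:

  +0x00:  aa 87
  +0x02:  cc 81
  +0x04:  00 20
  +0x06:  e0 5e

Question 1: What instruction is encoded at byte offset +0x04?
goto $0

off 0x04: read 00 20 as little → 0x2000
  top 5b → 0x4 → goto [J]
  imm: (w>>0)&0x7ff=0x0 → $0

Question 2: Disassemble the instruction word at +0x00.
[00] aa 87 → 0x87aa
  opcode bits[15:11]=0x10: lsli/RI
  [10:8] rd=7 = R7
  [7:0] imm=170 = $170

lsli R7, $170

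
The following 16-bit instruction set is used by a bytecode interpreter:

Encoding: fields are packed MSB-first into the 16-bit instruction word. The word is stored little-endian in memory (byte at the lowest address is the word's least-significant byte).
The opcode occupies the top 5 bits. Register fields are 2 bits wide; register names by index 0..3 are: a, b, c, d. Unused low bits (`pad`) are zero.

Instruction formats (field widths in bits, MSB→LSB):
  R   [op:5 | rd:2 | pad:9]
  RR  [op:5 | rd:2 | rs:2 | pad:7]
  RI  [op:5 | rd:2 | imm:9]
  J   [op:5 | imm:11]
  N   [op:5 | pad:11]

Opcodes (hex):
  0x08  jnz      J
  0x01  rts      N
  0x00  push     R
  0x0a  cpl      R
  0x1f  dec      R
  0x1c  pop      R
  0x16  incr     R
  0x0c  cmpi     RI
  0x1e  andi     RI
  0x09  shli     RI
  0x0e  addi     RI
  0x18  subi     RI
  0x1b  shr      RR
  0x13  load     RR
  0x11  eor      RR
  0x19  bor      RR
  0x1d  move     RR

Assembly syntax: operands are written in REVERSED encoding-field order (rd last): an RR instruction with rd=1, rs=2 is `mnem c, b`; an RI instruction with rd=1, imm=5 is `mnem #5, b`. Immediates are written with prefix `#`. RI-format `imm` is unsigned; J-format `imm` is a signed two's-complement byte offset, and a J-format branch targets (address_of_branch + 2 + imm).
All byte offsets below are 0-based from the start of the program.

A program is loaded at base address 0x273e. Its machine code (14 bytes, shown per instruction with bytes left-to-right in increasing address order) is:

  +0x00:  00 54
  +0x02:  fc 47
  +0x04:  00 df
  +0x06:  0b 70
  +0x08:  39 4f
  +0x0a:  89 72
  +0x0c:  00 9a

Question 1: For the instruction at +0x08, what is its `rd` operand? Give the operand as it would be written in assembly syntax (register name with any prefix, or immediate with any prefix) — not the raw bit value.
+0x08: 39 4f ⇒ word 0x4f39 (little)
  top 5b → 0x9 → shli [RI]
  rd@[10:9]=0x3 ⇒ d
  imm@[8:0]=0x139 ⇒ #313

d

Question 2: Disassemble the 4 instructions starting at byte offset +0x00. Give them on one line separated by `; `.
@+00  little-endian(00 54) = 0x5400
  opcode bits[15:11]=0xa: cpl/R
  [10:9] rd=2 = c
@+02  little-endian(fc 47) = 0x47fc
  opcode bits[15:11]=0x8: jnz/J
  [10:0] imm=2044 (s11→-4) = #-4
@+04  little-endian(00 df) = 0xdf00
  opcode bits[15:11]=0x1b: shr/RR
  [10:9] rd=3 = d
  [8:7] rs=2 = c
@+06  little-endian(0b 70) = 0x700b
  opcode bits[15:11]=0xe: addi/RI
  [10:9] rd=0 = a
  [8:0] imm=11 = #11

cpl c; jnz #-4; shr c, d; addi #11, a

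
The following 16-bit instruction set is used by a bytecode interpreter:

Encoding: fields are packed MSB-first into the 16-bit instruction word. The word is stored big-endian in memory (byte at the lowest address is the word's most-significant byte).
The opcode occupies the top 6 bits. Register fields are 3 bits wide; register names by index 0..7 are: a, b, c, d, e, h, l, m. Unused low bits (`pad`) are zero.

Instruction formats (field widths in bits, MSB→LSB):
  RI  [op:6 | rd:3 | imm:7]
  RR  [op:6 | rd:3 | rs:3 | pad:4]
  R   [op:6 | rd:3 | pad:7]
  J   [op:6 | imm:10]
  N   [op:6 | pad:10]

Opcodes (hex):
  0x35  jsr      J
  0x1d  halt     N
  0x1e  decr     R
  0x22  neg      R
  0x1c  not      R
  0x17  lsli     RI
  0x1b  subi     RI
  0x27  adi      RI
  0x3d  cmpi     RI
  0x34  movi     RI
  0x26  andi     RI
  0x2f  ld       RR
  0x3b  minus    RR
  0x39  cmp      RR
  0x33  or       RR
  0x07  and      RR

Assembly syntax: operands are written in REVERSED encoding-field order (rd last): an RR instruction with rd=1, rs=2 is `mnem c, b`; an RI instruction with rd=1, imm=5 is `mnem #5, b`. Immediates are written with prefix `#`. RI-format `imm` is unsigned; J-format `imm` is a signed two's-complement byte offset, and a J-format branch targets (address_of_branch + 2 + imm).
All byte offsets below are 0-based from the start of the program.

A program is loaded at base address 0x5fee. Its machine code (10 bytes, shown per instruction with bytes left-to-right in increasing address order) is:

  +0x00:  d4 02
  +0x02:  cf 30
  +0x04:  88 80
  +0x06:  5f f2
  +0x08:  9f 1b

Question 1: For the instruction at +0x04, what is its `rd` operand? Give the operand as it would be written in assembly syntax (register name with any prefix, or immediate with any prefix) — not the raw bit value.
b

[04] 88 80 → 0x8880
  top 6b → 0x22 → neg [R]
  [9:7] rd=1 = b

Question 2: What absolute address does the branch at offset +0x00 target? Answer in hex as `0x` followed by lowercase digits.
[00] d4 02 → 0xd402
  opcode bits[15:10]=0x35: jsr/J
  imm@[9:0]=0x2 ⇒ #2
  target = base 0x5fee + off 0x00 + 2 + imm 2 = 0x5ff2

0x5ff2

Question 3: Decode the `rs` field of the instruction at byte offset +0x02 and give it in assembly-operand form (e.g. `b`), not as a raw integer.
d

off 0x02: read cf 30 as big → 0xcf30
  opcode bits[15:10]=0x33: or/RR
  [9:7] rd=6 = l
  [6:4] rs=3 = d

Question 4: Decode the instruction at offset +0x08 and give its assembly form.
off 0x08: read 9f 1b as big → 0x9f1b
  opcode bits[15:10]=0x27: adi/RI
  rd: (w>>7)&0x7=0x6 → l
  imm: (w>>0)&0x7f=0x1b → #27

adi #27, l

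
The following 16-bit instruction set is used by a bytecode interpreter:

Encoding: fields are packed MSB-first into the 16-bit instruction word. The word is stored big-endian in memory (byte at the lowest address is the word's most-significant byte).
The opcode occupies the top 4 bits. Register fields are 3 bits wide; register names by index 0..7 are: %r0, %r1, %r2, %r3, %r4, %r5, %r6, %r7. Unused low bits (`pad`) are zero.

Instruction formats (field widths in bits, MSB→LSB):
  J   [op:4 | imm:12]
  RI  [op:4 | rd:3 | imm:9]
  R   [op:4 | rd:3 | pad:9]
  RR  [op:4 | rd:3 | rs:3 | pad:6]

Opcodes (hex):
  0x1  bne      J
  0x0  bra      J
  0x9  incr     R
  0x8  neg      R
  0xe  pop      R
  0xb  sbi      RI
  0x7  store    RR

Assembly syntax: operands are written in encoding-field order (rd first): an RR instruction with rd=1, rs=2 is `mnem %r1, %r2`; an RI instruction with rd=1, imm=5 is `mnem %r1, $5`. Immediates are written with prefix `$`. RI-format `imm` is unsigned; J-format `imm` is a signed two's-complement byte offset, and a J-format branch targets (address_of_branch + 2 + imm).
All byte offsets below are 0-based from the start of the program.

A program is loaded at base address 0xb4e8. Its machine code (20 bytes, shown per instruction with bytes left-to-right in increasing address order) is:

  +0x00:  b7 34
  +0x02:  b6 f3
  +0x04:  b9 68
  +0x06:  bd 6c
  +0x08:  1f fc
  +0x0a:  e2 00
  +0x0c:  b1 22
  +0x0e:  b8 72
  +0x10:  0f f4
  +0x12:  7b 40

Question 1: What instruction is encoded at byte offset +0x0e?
+0x0e: b8 72 ⇒ word 0xb872 (big)
  opcode bits[15:12]=0xb: sbi/RI
  rd: (w>>9)&0x7=0x4 → %r4
  imm: (w>>0)&0x1ff=0x72 → $114

sbi %r4, $114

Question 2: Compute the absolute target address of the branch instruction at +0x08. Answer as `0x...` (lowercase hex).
+0x08: 1f fc ⇒ word 0x1ffc (big)
  top 4b → 0x1 → bne [J]
  imm: (w>>0)&0xfff=0xffc (s12→-4) → $-4
  target = base 0xb4e8 + off 0x08 + 2 + imm -4 = 0xb4ee

0xb4ee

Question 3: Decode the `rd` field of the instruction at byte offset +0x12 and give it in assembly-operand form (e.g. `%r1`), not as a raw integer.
%r5

@+12  big-endian(7b 40) = 0x7b40
  top 4b → 0x7 → store [RR]
  [11:9] rd=5 = %r5
  [8:6] rs=5 = %r5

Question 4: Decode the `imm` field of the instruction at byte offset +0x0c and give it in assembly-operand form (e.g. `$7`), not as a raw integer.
@+0c  big-endian(b1 22) = 0xb122
  top 4b → 0xb → sbi [RI]
  rd: (w>>9)&0x7=0x0 → %r0
  imm: (w>>0)&0x1ff=0x122 → $290

$290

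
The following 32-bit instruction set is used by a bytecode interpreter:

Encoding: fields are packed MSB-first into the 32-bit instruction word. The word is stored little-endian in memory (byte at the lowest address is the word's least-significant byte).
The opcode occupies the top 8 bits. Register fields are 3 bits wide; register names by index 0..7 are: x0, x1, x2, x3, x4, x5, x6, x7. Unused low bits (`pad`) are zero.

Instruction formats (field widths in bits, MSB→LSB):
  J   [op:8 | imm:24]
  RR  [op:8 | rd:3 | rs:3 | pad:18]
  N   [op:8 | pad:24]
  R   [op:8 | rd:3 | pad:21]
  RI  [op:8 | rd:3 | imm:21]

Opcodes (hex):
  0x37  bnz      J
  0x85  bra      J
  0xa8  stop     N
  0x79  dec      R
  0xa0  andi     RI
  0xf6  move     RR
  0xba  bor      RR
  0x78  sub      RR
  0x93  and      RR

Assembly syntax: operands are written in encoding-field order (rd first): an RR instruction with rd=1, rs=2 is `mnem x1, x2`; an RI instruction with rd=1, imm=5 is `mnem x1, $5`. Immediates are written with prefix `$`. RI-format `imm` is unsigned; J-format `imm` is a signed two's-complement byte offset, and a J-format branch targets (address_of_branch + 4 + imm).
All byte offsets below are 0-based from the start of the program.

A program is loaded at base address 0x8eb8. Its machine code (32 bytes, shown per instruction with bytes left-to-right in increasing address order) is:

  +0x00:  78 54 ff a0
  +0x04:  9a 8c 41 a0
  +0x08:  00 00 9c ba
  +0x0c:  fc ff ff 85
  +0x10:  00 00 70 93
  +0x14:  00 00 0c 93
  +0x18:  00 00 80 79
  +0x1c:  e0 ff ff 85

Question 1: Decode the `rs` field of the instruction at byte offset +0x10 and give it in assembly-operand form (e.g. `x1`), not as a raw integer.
x4

[10] 00 00 70 93 → 0x93700000
  opcode bits[31:24]=0x93: and/RR
  rd@[23:21]=0x3 ⇒ x3
  rs@[20:18]=0x4 ⇒ x4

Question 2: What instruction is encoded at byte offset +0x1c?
@+1c  little-endian(e0 ff ff 85) = 0x85ffffe0
  op=0x85ffffe0>>24=0x85 ⇒ bra (J)
  [23:0] imm=16777184 (s24→-32) = $-32

bra $-32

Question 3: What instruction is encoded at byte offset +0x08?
bor x4, x7

+0x08: 00 00 9c ba ⇒ word 0xba9c0000 (little)
  opcode bits[31:24]=0xba: bor/RR
  [23:21] rd=4 = x4
  [20:18] rs=7 = x7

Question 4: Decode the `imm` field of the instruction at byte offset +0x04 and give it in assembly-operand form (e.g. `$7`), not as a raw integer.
@+04  little-endian(9a 8c 41 a0) = 0xa0418c9a
  op=0xa0418c9a>>24=0xa0 ⇒ andi (RI)
  rd: (w>>21)&0x7=0x2 → x2
  imm: (w>>0)&0x1fffff=0x18c9a → $101530

$101530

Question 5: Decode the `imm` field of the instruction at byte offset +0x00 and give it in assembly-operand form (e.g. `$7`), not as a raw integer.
$2053240

off 0x00: read 78 54 ff a0 as little → 0xa0ff5478
  op=0xa0ff5478>>24=0xa0 ⇒ andi (RI)
  rd@[23:21]=0x7 ⇒ x7
  imm@[20:0]=0x1f5478 ⇒ $2053240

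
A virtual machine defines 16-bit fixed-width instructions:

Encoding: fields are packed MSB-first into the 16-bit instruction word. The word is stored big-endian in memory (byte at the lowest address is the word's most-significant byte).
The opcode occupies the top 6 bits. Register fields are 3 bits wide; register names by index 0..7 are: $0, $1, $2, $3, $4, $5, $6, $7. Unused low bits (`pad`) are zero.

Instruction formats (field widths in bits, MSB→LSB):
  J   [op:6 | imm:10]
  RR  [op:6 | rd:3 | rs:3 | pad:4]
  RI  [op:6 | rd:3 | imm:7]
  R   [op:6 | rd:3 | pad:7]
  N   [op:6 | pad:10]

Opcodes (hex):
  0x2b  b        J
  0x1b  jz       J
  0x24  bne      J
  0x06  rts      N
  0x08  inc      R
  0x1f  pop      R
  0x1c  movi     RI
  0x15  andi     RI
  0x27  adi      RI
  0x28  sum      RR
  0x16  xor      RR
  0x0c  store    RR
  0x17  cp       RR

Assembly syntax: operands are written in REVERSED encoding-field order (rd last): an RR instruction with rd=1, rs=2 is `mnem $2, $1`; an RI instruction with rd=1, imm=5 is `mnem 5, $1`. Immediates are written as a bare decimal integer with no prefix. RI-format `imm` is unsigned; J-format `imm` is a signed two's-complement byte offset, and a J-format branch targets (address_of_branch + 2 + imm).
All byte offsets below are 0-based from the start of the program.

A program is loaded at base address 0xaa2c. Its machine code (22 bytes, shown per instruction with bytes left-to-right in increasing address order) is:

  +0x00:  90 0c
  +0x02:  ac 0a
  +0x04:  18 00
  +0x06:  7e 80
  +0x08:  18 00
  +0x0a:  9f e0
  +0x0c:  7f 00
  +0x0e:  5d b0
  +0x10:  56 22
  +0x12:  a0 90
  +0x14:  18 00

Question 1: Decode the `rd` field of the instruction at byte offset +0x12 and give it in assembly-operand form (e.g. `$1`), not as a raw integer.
off 0x12: read a0 90 as big → 0xa090
  opcode bits[15:10]=0x28: sum/RR
  rd: (w>>7)&0x7=0x1 → $1
  rs: (w>>4)&0x7=0x1 → $1

$1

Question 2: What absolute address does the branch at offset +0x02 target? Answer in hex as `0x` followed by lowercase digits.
@+02  big-endian(ac 0a) = 0xac0a
  top 6b → 0x2b → b [J]
  imm: (w>>0)&0x3ff=0xa → 10
  target = base 0xaa2c + off 0x02 + 2 + imm 10 = 0xaa3a

0xaa3a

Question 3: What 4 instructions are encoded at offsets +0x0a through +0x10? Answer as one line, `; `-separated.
@+0a  big-endian(9f e0) = 0x9fe0
  op=0x9fe0>>10=0x27 ⇒ adi (RI)
  [9:7] rd=7 = $7
  [6:0] imm=96 = 96
@+0c  big-endian(7f 00) = 0x7f00
  op=0x7f00>>10=0x1f ⇒ pop (R)
  [9:7] rd=6 = $6
@+0e  big-endian(5d b0) = 0x5db0
  op=0x5db0>>10=0x17 ⇒ cp (RR)
  [9:7] rd=3 = $3
  [6:4] rs=3 = $3
@+10  big-endian(56 22) = 0x5622
  op=0x5622>>10=0x15 ⇒ andi (RI)
  [9:7] rd=4 = $4
  [6:0] imm=34 = 34

adi 96, $7; pop $6; cp $3, $3; andi 34, $4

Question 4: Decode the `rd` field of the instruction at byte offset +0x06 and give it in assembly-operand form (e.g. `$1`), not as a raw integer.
$5

[06] 7e 80 → 0x7e80
  opcode bits[15:10]=0x1f: pop/R
  rd: (w>>7)&0x7=0x5 → $5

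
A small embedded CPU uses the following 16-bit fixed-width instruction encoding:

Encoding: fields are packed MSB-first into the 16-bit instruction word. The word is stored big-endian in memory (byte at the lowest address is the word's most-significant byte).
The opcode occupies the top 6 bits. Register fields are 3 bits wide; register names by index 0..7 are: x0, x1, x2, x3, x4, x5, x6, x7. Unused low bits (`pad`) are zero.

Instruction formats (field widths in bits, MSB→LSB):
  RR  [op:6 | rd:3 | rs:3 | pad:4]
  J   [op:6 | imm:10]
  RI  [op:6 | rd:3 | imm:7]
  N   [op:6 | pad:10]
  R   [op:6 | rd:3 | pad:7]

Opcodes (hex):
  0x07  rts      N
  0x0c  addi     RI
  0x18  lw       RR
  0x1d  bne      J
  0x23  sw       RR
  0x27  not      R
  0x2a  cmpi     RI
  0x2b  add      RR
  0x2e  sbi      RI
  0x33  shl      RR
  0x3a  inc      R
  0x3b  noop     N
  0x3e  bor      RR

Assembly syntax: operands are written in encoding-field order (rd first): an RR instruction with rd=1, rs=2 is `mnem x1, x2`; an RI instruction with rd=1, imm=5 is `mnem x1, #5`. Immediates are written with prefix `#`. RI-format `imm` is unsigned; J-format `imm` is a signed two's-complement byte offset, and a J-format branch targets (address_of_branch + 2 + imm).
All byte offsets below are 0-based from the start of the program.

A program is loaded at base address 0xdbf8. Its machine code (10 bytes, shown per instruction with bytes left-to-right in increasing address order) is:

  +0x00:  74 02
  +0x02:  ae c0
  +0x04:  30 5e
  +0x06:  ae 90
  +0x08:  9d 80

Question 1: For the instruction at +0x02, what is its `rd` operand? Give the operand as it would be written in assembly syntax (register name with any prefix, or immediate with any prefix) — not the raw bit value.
+0x02: ae c0 ⇒ word 0xaec0 (big)
  opcode bits[15:10]=0x2b: add/RR
  [9:7] rd=5 = x5
  [6:4] rs=4 = x4

x5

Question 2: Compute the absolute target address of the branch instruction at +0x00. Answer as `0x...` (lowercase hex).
0xdbfc

[00] 74 02 → 0x7402
  top 6b → 0x1d → bne [J]
  imm: (w>>0)&0x3ff=0x2 → #2
  target = base 0xdbf8 + off 0x00 + 2 + imm 2 = 0xdbfc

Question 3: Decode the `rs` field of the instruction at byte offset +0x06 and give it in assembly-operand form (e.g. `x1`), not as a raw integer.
[06] ae 90 → 0xae90
  op=0xae90>>10=0x2b ⇒ add (RR)
  [9:7] rd=5 = x5
  [6:4] rs=1 = x1

x1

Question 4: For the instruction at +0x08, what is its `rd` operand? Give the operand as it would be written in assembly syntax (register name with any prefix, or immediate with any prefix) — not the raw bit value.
x3

off 0x08: read 9d 80 as big → 0x9d80
  top 6b → 0x27 → not [R]
  [9:7] rd=3 = x3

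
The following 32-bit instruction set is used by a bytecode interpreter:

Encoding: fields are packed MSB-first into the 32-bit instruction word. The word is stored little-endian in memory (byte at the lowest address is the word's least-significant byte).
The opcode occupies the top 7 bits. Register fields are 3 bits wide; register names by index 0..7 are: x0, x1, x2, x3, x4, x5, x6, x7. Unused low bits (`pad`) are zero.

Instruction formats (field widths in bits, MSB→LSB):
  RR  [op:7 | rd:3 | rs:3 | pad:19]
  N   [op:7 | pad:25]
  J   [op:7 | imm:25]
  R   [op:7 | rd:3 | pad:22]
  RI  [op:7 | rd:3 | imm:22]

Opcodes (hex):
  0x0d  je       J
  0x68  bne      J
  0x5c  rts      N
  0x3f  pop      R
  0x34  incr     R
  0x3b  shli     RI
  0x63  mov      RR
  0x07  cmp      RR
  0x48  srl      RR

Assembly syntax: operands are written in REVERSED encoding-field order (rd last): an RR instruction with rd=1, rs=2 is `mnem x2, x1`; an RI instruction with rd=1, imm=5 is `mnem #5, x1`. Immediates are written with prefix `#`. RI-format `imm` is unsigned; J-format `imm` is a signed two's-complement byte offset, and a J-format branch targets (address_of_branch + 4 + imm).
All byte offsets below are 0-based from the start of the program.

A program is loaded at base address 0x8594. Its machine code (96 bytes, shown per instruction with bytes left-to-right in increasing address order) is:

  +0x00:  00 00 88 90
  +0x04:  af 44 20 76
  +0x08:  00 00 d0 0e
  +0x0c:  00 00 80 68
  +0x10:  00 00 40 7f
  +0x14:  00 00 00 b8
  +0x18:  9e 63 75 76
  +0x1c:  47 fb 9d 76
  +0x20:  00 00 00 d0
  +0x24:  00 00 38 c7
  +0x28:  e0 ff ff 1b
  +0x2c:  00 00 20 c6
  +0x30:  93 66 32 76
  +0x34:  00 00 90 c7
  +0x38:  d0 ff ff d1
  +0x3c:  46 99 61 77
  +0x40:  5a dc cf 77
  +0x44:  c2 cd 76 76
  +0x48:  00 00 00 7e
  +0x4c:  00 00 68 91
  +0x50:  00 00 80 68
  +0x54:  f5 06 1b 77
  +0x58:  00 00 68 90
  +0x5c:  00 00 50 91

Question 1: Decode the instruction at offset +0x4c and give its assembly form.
@+4c  little-endian(00 00 68 91) = 0x91680000
  opcode bits[31:25]=0x48: srl/RR
  [24:22] rd=5 = x5
  [21:19] rs=5 = x5

srl x5, x5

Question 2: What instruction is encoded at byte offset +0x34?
mov x2, x6

[34] 00 00 90 c7 → 0xc7900000
  top 7b → 0x63 → mov [RR]
  [24:22] rd=6 = x6
  [21:19] rs=2 = x2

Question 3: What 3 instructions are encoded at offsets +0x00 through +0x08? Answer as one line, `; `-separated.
off 0x00: read 00 00 88 90 as little → 0x90880000
  op=0x90880000>>25=0x48 ⇒ srl (RR)
  [24:22] rd=2 = x2
  [21:19] rs=1 = x1
off 0x04: read af 44 20 76 as little → 0x762044af
  op=0x762044af>>25=0x3b ⇒ shli (RI)
  [24:22] rd=0 = x0
  [21:0] imm=2114735 = #2114735
off 0x08: read 00 00 d0 0e as little → 0x0ed00000
  op=0x0ed00000>>25=0x7 ⇒ cmp (RR)
  [24:22] rd=3 = x3
  [21:19] rs=2 = x2

srl x1, x2; shli #2114735, x0; cmp x2, x3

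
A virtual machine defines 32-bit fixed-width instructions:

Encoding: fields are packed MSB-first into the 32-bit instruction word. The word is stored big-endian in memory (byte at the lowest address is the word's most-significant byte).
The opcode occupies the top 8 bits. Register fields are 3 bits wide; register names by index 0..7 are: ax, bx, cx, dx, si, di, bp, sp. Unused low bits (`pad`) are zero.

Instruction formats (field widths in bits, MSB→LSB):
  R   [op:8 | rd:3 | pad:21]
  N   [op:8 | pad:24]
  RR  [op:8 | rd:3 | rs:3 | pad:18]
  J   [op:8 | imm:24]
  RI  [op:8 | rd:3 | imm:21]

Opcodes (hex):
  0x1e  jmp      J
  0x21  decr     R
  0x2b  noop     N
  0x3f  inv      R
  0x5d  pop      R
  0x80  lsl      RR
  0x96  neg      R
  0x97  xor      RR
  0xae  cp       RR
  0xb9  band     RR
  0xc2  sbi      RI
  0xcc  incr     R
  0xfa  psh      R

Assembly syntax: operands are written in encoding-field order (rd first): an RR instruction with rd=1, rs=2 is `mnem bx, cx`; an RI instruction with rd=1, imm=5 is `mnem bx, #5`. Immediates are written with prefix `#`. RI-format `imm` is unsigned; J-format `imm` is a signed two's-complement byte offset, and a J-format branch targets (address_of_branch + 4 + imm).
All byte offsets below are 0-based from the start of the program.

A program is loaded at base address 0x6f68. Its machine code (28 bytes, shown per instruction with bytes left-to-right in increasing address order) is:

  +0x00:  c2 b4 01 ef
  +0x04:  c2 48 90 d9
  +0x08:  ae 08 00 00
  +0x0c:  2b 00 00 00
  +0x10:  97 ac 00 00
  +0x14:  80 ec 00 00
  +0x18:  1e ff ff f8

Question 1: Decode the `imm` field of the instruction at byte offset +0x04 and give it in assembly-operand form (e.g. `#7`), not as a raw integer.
#561369

+0x04: c2 48 90 d9 ⇒ word 0xc24890d9 (big)
  op=0xc24890d9>>24=0xc2 ⇒ sbi (RI)
  [23:21] rd=2 = cx
  [20:0] imm=561369 = #561369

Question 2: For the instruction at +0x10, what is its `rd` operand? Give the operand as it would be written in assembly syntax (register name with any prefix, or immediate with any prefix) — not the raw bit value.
di

@+10  big-endian(97 ac 00 00) = 0x97ac0000
  op=0x97ac0000>>24=0x97 ⇒ xor (RR)
  [23:21] rd=5 = di
  [20:18] rs=3 = dx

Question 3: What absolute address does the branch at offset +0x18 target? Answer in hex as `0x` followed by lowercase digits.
[18] 1e ff ff f8 → 0x1efffff8
  op=0x1efffff8>>24=0x1e ⇒ jmp (J)
  imm: (w>>0)&0xffffff=0xfffff8 (s24→-8) → #-8
  target = base 0x6f68 + off 0x18 + 4 + imm -8 = 0x6f7c

0x6f7c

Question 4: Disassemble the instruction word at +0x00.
@+00  big-endian(c2 b4 01 ef) = 0xc2b401ef
  opcode bits[31:24]=0xc2: sbi/RI
  rd@[23:21]=0x5 ⇒ di
  imm@[20:0]=0x1401ef ⇒ #1311215

sbi di, #1311215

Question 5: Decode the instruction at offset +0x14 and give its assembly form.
lsl sp, dx

off 0x14: read 80 ec 00 00 as big → 0x80ec0000
  opcode bits[31:24]=0x80: lsl/RR
  rd@[23:21]=0x7 ⇒ sp
  rs@[20:18]=0x3 ⇒ dx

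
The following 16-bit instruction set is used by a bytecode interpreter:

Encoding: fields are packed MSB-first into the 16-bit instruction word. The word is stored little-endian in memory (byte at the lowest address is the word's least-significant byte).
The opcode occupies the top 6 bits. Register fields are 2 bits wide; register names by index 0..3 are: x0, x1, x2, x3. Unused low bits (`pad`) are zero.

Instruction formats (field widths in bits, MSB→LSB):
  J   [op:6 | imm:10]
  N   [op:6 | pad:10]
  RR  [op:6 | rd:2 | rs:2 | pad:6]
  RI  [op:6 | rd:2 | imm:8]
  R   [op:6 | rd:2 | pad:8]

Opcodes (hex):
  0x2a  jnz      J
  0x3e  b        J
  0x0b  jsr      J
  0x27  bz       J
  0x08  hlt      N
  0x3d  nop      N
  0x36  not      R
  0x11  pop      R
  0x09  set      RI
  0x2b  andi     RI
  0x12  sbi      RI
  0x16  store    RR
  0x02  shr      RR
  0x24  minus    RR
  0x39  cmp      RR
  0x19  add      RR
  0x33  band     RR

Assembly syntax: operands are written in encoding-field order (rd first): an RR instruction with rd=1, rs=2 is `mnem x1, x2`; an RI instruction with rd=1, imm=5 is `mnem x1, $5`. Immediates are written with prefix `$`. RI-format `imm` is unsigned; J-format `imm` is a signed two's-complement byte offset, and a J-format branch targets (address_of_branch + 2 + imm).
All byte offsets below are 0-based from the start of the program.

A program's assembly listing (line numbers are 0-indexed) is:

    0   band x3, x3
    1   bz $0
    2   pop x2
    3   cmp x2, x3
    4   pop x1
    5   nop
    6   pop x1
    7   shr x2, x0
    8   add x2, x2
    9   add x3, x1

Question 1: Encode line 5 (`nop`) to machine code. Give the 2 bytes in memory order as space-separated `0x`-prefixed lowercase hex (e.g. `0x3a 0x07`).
0x00 0xf4

5. nop fields op=0x3d:6|pad=0:10 → word f400h → 00 f4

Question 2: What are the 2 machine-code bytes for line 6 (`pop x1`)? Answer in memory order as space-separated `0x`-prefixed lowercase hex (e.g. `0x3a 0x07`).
0x00 0x45

6. pop fields op=0x11:6|rd=1:2|pad=0:8 → word 4500h → 00 45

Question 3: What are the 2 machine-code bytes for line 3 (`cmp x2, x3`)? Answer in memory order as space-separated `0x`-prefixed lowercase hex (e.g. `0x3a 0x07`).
3. cmp fields op=0x39:6|rd=2:2|rs=3:2|pad=0:6 → word e6c0h → c0 e6

0xc0 0xe6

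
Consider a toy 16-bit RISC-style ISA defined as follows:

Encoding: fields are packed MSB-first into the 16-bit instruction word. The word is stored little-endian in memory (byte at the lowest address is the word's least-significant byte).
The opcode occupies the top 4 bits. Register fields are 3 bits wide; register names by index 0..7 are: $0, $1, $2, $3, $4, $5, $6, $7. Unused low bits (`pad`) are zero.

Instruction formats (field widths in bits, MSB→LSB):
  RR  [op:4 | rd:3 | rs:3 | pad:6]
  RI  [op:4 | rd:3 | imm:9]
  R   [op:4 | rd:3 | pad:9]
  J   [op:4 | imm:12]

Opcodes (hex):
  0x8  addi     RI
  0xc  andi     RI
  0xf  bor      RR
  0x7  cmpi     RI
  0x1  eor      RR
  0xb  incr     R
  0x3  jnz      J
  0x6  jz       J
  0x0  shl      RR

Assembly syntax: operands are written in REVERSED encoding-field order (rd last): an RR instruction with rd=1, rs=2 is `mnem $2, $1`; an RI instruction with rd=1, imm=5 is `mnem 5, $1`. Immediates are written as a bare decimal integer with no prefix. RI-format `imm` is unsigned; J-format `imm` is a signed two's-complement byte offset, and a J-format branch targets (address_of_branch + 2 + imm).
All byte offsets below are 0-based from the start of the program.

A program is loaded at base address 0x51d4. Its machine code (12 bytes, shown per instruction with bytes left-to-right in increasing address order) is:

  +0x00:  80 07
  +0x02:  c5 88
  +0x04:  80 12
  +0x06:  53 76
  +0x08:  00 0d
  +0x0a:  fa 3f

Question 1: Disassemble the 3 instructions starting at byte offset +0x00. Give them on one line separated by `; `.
shl $6, $3; addi 197, $4; eor $2, $1

@+00  little-endian(80 07) = 0x0780
  op=0x0780>>12=0x0 ⇒ shl (RR)
  rd: (w>>9)&0x7=0x3 → $3
  rs: (w>>6)&0x7=0x6 → $6
@+02  little-endian(c5 88) = 0x88c5
  op=0x88c5>>12=0x8 ⇒ addi (RI)
  rd: (w>>9)&0x7=0x4 → $4
  imm: (w>>0)&0x1ff=0xc5 → 197
@+04  little-endian(80 12) = 0x1280
  op=0x1280>>12=0x1 ⇒ eor (RR)
  rd: (w>>9)&0x7=0x1 → $1
  rs: (w>>6)&0x7=0x2 → $2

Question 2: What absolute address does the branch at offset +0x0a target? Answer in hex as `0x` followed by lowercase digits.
0x51da

[0a] fa 3f → 0x3ffa
  top 4b → 0x3 → jnz [J]
  imm@[11:0]=0xffa (s12→-6) ⇒ -6
  target = base 0x51d4 + off 0x0a + 2 + imm -6 = 0x51da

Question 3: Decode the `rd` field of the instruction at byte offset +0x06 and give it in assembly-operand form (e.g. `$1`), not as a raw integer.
$3

[06] 53 76 → 0x7653
  opcode bits[15:12]=0x7: cmpi/RI
  [11:9] rd=3 = $3
  [8:0] imm=83 = 83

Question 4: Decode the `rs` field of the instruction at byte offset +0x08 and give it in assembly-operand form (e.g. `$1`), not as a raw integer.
[08] 00 0d → 0x0d00
  op=0x0d00>>12=0x0 ⇒ shl (RR)
  rd: (w>>9)&0x7=0x6 → $6
  rs: (w>>6)&0x7=0x4 → $4

$4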